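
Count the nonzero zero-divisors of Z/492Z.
Z/492Z has 331 nonzero zero-divisors

In Z/492Z each nonzero element is either a unit (gcd with 492 is 1) or a zero-divisor (gcd > 1). The number of units is φ(492): factorise 492 = 2^2 · 3 · 41, so φ(492) = (2^2 − 2^1) · (3 − 1) · (41 − 1) = 2 · 2 · 40 = 160. The nonzero elements number 492 − 1 = 491. Hence the nonzero zero-divisors number 491 − 160 = 331.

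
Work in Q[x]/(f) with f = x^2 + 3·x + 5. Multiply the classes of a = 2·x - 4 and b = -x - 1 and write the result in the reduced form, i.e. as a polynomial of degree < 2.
First multiply in Q[x] without reducing: a · b = -2·x^2 + 2·x + 4. Now divide by f(x) = x^2 + 3·x + 5, eliminating the leading term at each step:
  leading term -2·x^2: subtract (-2)·f(x) = -2·x^2 - 6·x - 10, leaving 8·x + 14
The degree is now < 2, so this is the remainder. Hence a · b ≡ 8·x + 14 in Q[x]/(f).

Final answer: a · b ≡ 8·x + 14 (mod f(x))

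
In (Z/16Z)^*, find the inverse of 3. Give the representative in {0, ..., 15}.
3^(−1) ≡ 11 (mod 16)

Apply the extended Euclidean algorithm to (16, 3), tracking rows (r, s, t) with s·16 + t·3 = r. Each division r_prev = q·r_cur + r_new produces the new row as (previous row) − q·(current row):
  row A: (16, 1, 0)   [1·16 + 0·3 = 16]
  row B: (3, 0, 1)   [0·16 + 1·3 = 3]
  16 = 5·3 + 1   → row C = row A − 5·row B = (1, 1, −5)   [check: 1·16 − 5·3 = 1]
  3 = 3·1 + 0   → remainder 0, stop. gcd = 1 (last nonzero row C).
The gcd is 1, so 3 is invertible mod 16. The last nonzero row gives 1·16 − 5·3 = 1, so t = −5. So 3^(−1) ≡ −5 ≡ 11 (mod 16). Verify: 3 · 11 = 33 ≡ 1 (mod 16). ✓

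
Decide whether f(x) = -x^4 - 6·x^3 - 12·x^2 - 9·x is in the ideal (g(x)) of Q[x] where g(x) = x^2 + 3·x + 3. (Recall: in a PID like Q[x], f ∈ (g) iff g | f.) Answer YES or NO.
YES

In Q[x] the ideal (g) consists of all multiples of g, so f ∈ (g) iff g | f, i.e. iff the remainder of f on division by g is 0. Divide f by g (g is monic, so eliminate the leading term of the running remainder at each step):
  leading term -x^4: subtract (-x^2)·g(x) = -x^4 - 3·x^3 - 3·x^2, leaving -3·x^3 - 9·x^2 - 9·x
  leading term -3·x^3: subtract (-3·x)·g(x) = -3·x^3 - 9·x^2 - 9·x, leaving 0
The remainder is 0, so f(x) = g(x) · h(x) with h(x) = -x^2 - 3·x. Hence g | f, i.e. f ∈ (g).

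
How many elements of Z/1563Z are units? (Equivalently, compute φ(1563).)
An element a ∈ Z/1563Z is a unit iff gcd(a, 1563) = 1, so the number of units is φ(1563). φ is multiplicative, with φ(p^e) = p^e − p^(e−1). Factorise 1563 = 3 · 521. Then
  φ(1563) = (3 − 1) · (521 − 1) = 2 · 520 = 1040.

Final answer: Z/1563Z has φ(1563) = 1040 units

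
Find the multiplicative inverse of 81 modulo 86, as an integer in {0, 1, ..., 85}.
81^(−1) ≡ 17 (mod 86)

Apply the extended Euclidean algorithm to (86, 81), tracking rows (r, s, t) with s·86 + t·81 = r. Each division r_prev = q·r_cur + r_new produces the new row as (previous row) − q·(current row):
  row A: (86, 1, 0)   [1·86 + 0·81 = 86]
  row B: (81, 0, 1)   [0·86 + 1·81 = 81]
  86 = 1·81 + 5   → row C = row A − 1·row B = (5, 1, −1)   [check: 1·86 − 1·81 = 5]
  81 = 16·5 + 1   → row D = row B − 16·row C = (1, −16, 17)   [check: −16·86 + 17·81 = 1]
  5 = 5·1 + 0   → remainder 0, stop. gcd = 1 (last nonzero row D).
The gcd is 1, so 81 is invertible mod 86. The last nonzero row gives −16·86 + 17·81 = 1, so t = 17. So 81^(−1) ≡ 17 (mod 86). Verify: 81 · 17 = 1377 ≡ 1 (mod 86). ✓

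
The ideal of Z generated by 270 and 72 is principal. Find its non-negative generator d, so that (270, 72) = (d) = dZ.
(270, 72) = (18); d = 18

In the PID Z, (a, b) is generated by gcd(a, b). Compute gcd(270, 72) with the extended Euclidean algorithm, tracking rows (r, s, t) with s·270 + t·72 = r:
  row A: (270, 1, 0)   [1·270 + 0·72 = 270]
  row B: (72, 0, 1)   [0·270 + 1·72 = 72]
  270 = 3·72 + 54   → row C = row A − 3·row B = (54, 1, −3)   [check: 1·270 − 3·72 = 54]
  72 = 1·54 + 18   → row D = row B − 1·row C = (18, −1, 4)   [check: −1·270 + 4·72 = 18]
  54 = 3·18 + 0   → remainder 0, stop. gcd = 18 (last nonzero row D).
So gcd(270, 72) = 18, with Bézout identity −1·270 + 4·72 = 18. Containment (⊇): the Bézout identity exhibits 18 as an element of (270, 72), giving (18) ⊆ (270, 72). Containment (⊆): since 18 | 270 and 18 | 72 (270 = 18·15, 72 = 18·4), every Z-linear combination of 270 and 72 is divisible by 18, so (270, 72) ⊆ (18). Therefore (270, 72) = (18), d = 18.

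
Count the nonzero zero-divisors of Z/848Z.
In Z/848Z each nonzero element is either a unit (gcd with 848 is 1) or a zero-divisor (gcd > 1). The number of units is φ(848): factorise 848 = 2^4 · 53, so φ(848) = (2^4 − 2^3) · (53 − 1) = 8 · 52 = 416. The nonzero elements number 848 − 1 = 847. Hence the nonzero zero-divisors number 847 − 416 = 431.

Final answer: Z/848Z has 431 nonzero zero-divisors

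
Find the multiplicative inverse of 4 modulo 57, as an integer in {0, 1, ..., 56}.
4^(−1) ≡ 43 (mod 57)

Apply the extended Euclidean algorithm to (57, 4), tracking rows (r, s, t) with s·57 + t·4 = r. Each division r_prev = q·r_cur + r_new produces the new row as (previous row) − q·(current row):
  row A: (57, 1, 0)   [1·57 + 0·4 = 57]
  row B: (4, 0, 1)   [0·57 + 1·4 = 4]
  57 = 14·4 + 1   → row C = row A − 14·row B = (1, 1, −14)   [check: 1·57 − 14·4 = 1]
  4 = 4·1 + 0   → remainder 0, stop. gcd = 1 (last nonzero row C).
The gcd is 1, so 4 is invertible mod 57. The last nonzero row gives 1·57 − 14·4 = 1, so t = −14. So 4^(−1) ≡ −14 ≡ 43 (mod 57). Verify: 4 · 43 = 172 ≡ 1 (mod 57). ✓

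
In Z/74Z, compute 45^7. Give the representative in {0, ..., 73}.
29

Use repeated squaring. Binary(7) = 111. Walk through the bits of the exponent 7 left-to-right: at each bit after the leading one, square the running value, then multiply by 45 if the bit is 1 (always reducing mod 74):
  bit 1 = 1 (leading): start with 45.
  bit 2 = 1: square 45^2 = 2025 ≡ 27; bit is 1, so multiply 27·45 = 1215 ≡ 31 (mod 74).
  bit 3 = 1: square 31^2 = 961 ≡ 73; bit is 1, so multiply 73·45 = 3285 ≡ 29 (mod 74).
Final value: 45^7 ≡ 29 (mod 74).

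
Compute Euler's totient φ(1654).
φ(1654) = 826

φ is multiplicative, with φ(p^e) = p^e − p^(e−1). Factorise 1654 = 2 · 827. Then
  φ(1654) = (2 − 1) · (827 − 1) = 1 · 826 = 826.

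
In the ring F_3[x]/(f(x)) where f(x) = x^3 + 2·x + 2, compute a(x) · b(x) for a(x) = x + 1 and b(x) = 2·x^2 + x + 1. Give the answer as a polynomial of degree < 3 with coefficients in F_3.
a · b ≡ x (mod f(x))

Multiply as integer polynomials: a · b = 2·x^3 + 3·x^2 + 2·x + 1. Reducing coefficients mod 3: a · b ≡ 2·x^3 + 2·x + 1. Now divide by f(x) = x^3 + 2·x + 2 in F_3[x], eliminating the leading term at each step:
  leading term 2·x^3: subtract (2)·f(x) = 2·x^3 + x + 1, leaving x (coefficients mod 3)
The degree is now < 3, so this is the remainder. Hence a · b ≡ x in F_3[x]/(f).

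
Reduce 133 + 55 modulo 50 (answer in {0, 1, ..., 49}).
38

Reduce the summands first: 133 ≡ 33, 55 ≡ 5 (mod 50), so 133 + 55 ≡ 33 + 5 (mod 50). 33 + 5 = 38; 38 = 0·50 + 38, so (133 + 55) mod 50 = 38.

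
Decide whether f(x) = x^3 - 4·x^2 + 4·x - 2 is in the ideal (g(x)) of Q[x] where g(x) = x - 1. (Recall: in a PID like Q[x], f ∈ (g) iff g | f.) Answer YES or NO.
In Q[x] the ideal (g) consists of all multiples of g, so f ∈ (g) iff g | f, i.e. iff the remainder of f on division by g is 0. Divide f by g (g is monic, so eliminate the leading term of the running remainder at each step):
  leading term x^3: subtract (x^2)·g(x) = x^3 - x^2, leaving -3·x^2 + 4·x - 2
  leading term -3·x^2: subtract (-3·x)·g(x) = -3·x^2 + 3·x, leaving x - 2
  leading term x: subtract (1)·g(x) = x - 1, leaving -1
The remainder r(x) = -1 ≠ 0 (and deg r < deg g), so g ∤ f, i.e. f ∉ (g).

Final answer: NO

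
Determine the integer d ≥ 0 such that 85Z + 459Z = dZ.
In the PID Z, (a, b) is generated by gcd(a, b). Compute gcd(459, 85) with the extended Euclidean algorithm, tracking rows (r, s, t) with s·459 + t·85 = r:
  row A: (459, 1, 0)   [1·459 + 0·85 = 459]
  row B: (85, 0, 1)   [0·459 + 1·85 = 85]
  459 = 5·85 + 34   → row C = row A − 5·row B = (34, 1, −5)   [check: 1·459 − 5·85 = 34]
  85 = 2·34 + 17   → row D = row B − 2·row C = (17, −2, 11)   [check: −2·459 + 11·85 = 17]
  34 = 2·17 + 0   → remainder 0, stop. gcd = 17 (last nonzero row D).
So gcd(85, 459) = 17, with Bézout identity −2·459 + 11·85 = 17. Containment (⊇): the Bézout identity exhibits 17 as an element of (85, 459), giving (17) ⊆ (85, 459). Containment (⊆): since 17 | 85 and 17 | 459 (85 = 17·5, 459 = 17·27), every Z-linear combination of 85 and 459 is divisible by 17, so (85, 459) ⊆ (17). Therefore (85, 459) = (17), d = 17.

Final answer: (85, 459) = (17); d = 17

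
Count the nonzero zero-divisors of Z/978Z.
Z/978Z has 653 nonzero zero-divisors

In Z/978Z each nonzero element is either a unit (gcd with 978 is 1) or a zero-divisor (gcd > 1). The number of units is φ(978): factorise 978 = 2 · 3 · 163, so φ(978) = (2 − 1) · (3 − 1) · (163 − 1) = 1 · 2 · 162 = 324. The nonzero elements number 978 − 1 = 977. Hence the nonzero zero-divisors number 977 − 324 = 653.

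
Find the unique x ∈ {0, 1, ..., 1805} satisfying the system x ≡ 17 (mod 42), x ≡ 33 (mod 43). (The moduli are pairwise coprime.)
x ≡ 1151 (mod 1806); the representative in [0, 1806) is 1151

The moduli 42, 43 are pairwise coprime, so by the CRT there is a unique solution mod 42·43 = 1806.
Solve by successive substitution. Start with x ≡ 17 (mod 42).
  Combine with x ≡ 33 (mod 43): write x = 17 + 42·t and require 17 + 42·t ≡ 33 (mod 43), i.e. 42·t ≡ 33 − 17 ≡ 16 (mod 43). Since 42^(−1) ≡ 42 (mod 43), t ≡ 42·16 ≡ 27 (mod 43). So x ≡ 17 + 42·27 = 1151 (mod 1806).
Unique solution in [0, 1806): x = 1151.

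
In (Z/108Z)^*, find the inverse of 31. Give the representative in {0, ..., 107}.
Apply the extended Euclidean algorithm to (108, 31), tracking rows (r, s, t) with s·108 + t·31 = r. Each division r_prev = q·r_cur + r_new produces the new row as (previous row) − q·(current row):
  row A: (108, 1, 0)   [1·108 + 0·31 = 108]
  row B: (31, 0, 1)   [0·108 + 1·31 = 31]
  108 = 3·31 + 15   → row C = row A − 3·row B = (15, 1, −3)   [check: 1·108 − 3·31 = 15]
  31 = 2·15 + 1   → row D = row B − 2·row C = (1, −2, 7)   [check: −2·108 + 7·31 = 1]
  15 = 15·1 + 0   → remainder 0, stop. gcd = 1 (last nonzero row D).
The gcd is 1, so 31 is invertible mod 108. The last nonzero row gives −2·108 + 7·31 = 1, so t = 7. So 31^(−1) ≡ 7 (mod 108). Verify: 31 · 7 = 217 ≡ 1 (mod 108). ✓

Final answer: 31^(−1) ≡ 7 (mod 108)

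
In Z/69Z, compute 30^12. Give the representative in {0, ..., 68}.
Use repeated squaring. Binary(12) = 1100. Walk through the bits of the exponent 12 left-to-right: at each bit after the leading one, square the running value, then multiply by 30 if the bit is 1 (always reducing mod 69):
  bit 1 = 1 (leading): start with 30.
  bit 2 = 1: square 30^2 = 900 ≡ 3; bit is 1, so multiply 3·30 = 90 ≡ 21 (mod 69).
  bit 3 = 0: square 21^2 = 441 ≡ 27 (mod 69).
  bit 4 = 0: square 27^2 = 729 ≡ 39 (mod 69).
Final value: 30^12 ≡ 39 (mod 69).

Final answer: 39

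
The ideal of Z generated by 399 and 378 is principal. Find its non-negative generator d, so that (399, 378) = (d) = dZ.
In the PID Z, (a, b) is generated by gcd(a, b). Compute gcd(399, 378) with the extended Euclidean algorithm, tracking rows (r, s, t) with s·399 + t·378 = r:
  row A: (399, 1, 0)   [1·399 + 0·378 = 399]
  row B: (378, 0, 1)   [0·399 + 1·378 = 378]
  399 = 1·378 + 21   → row C = row A − 1·row B = (21, 1, −1)   [check: 1·399 − 1·378 = 21]
  378 = 18·21 + 0   → remainder 0, stop. gcd = 21 (last nonzero row C).
So gcd(399, 378) = 21, with Bézout identity 1·399 − 1·378 = 21. Containment (⊇): the Bézout identity exhibits 21 as an element of (399, 378), giving (21) ⊆ (399, 378). Containment (⊆): since 21 | 399 and 21 | 378 (399 = 21·19, 378 = 21·18), every Z-linear combination of 399 and 378 is divisible by 21, so (399, 378) ⊆ (21). Therefore (399, 378) = (21), d = 21.

Final answer: (399, 378) = (21); d = 21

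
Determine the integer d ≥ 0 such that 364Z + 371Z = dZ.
(364, 371) = (7); d = 7

In the PID Z, (a, b) is generated by gcd(a, b). Compute gcd(371, 364) with the extended Euclidean algorithm, tracking rows (r, s, t) with s·371 + t·364 = r:
  row A: (371, 1, 0)   [1·371 + 0·364 = 371]
  row B: (364, 0, 1)   [0·371 + 1·364 = 364]
  371 = 1·364 + 7   → row C = row A − 1·row B = (7, 1, −1)   [check: 1·371 − 1·364 = 7]
  364 = 52·7 + 0   → remainder 0, stop. gcd = 7 (last nonzero row C).
So gcd(364, 371) = 7, with Bézout identity 1·371 − 1·364 = 7. Containment (⊇): the Bézout identity exhibits 7 as an element of (364, 371), giving (7) ⊆ (364, 371). Containment (⊆): since 7 | 364 and 7 | 371 (364 = 7·52, 371 = 7·53), every Z-linear combination of 364 and 371 is divisible by 7, so (364, 371) ⊆ (7). Therefore (364, 371) = (7), d = 7.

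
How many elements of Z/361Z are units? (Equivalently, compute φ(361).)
Z/361Z has φ(361) = 342 units

An element a ∈ Z/361Z is a unit iff gcd(a, 361) = 1, so the number of units is φ(361). φ is multiplicative, with φ(p^e) = p^e − p^(e−1). Factorise 361 = 19^2. Then
  φ(361) = (19^2 − 19^1) = 342 = 342.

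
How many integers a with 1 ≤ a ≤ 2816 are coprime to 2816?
The number of a ∈ {1, ..., 2816} with gcd(a, 2816) = 1 is by definition Euler's totient φ(2816). φ is multiplicative, with φ(p^e) = p^e − p^(e−1). Factorise 2816 = 2^8 · 11. Then
  φ(2816) = (2^8 − 2^7) · (11 − 1) = 128 · 10 = 1280.
So there are 1280 such integers.

Final answer: 1280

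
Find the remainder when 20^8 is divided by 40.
Use repeated squaring. Binary(8) = 1000. Walk through the bits of the exponent 8 left-to-right: at each bit after the leading one, square the running value, then multiply by 20 if the bit is 1 (always reducing mod 40):
  bit 1 = 1 (leading): start with 20.
  bit 2 = 0: square 20^2 = 400 ≡ 0 (mod 40).
  bit 3 = 0: square 0^2 = 0 (mod 40).
  bit 4 = 0: square 0^2 = 0 (mod 40).
Final value: 20^8 ≡ 0 (mod 40).

Final answer: 0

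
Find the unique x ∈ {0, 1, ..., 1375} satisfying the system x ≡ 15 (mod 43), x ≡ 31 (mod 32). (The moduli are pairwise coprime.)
x ≡ 703 (mod 1376); the representative in [0, 1376) is 703

The moduli 43, 32 are pairwise coprime, so by the CRT there is a unique solution mod 43·32 = 1376.
Solve by successive substitution. Start with x ≡ 15 (mod 43).
  Combine with x ≡ 31 (mod 32): write x = 15 + 43·t and require 15 + 43·t ≡ 31 (mod 32), i.e. 43·t ≡ 31 − 15 ≡ 16 (mod 32). Since 43^(−1) ≡ 3 (mod 32) (43 ≡ 11 (mod 32)), t ≡ 3·16 ≡ 16 (mod 32). So x ≡ 15 + 43·16 = 703 (mod 1376).
Unique solution in [0, 1376): x = 703.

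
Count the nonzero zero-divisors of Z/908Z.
In Z/908Z each nonzero element is either a unit (gcd with 908 is 1) or a zero-divisor (gcd > 1). The number of units is φ(908): factorise 908 = 2^2 · 227, so φ(908) = (2^2 − 2^1) · (227 − 1) = 2 · 226 = 452. The nonzero elements number 908 − 1 = 907. Hence the nonzero zero-divisors number 907 − 452 = 455.

Final answer: Z/908Z has 455 nonzero zero-divisors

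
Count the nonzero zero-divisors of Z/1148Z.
Z/1148Z has 667 nonzero zero-divisors

In Z/1148Z each nonzero element is either a unit (gcd with 1148 is 1) or a zero-divisor (gcd > 1). The number of units is φ(1148): factorise 1148 = 2^2 · 7 · 41, so φ(1148) = (2^2 − 2^1) · (7 − 1) · (41 − 1) = 2 · 6 · 40 = 480. The nonzero elements number 1148 − 1 = 1147. Hence the nonzero zero-divisors number 1147 − 480 = 667.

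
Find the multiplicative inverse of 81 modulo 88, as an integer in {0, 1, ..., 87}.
81^(−1) ≡ 25 (mod 88)

Apply the extended Euclidean algorithm to (88, 81), tracking rows (r, s, t) with s·88 + t·81 = r. Each division r_prev = q·r_cur + r_new produces the new row as (previous row) − q·(current row):
  row A: (88, 1, 0)   [1·88 + 0·81 = 88]
  row B: (81, 0, 1)   [0·88 + 1·81 = 81]
  88 = 1·81 + 7   → row C = row A − 1·row B = (7, 1, −1)   [check: 1·88 − 1·81 = 7]
  81 = 11·7 + 4   → row D = row B − 11·row C = (4, −11, 12)   [check: −11·88 + 12·81 = 4]
  7 = 1·4 + 3   → row E = row C − 1·row D = (3, 12, −13)   [check: 12·88 − 13·81 = 3]
  4 = 1·3 + 1   → row F = row D − 1·row E = (1, −23, 25)   [check: −23·88 + 25·81 = 1]
  3 = 3·1 + 0   → remainder 0, stop. gcd = 1 (last nonzero row F).
The gcd is 1, so 81 is invertible mod 88. The last nonzero row gives −23·88 + 25·81 = 1, so t = 25. So 81^(−1) ≡ 25 (mod 88). Verify: 81 · 25 = 2025 ≡ 1 (mod 88). ✓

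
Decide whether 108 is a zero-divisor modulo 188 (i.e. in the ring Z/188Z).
YES

gcd(108, 188) = 4 > 1, so 108 is not a unit in Z/188Z. In Z/nZ every nonzero non-unit is a zero-divisor: explicitly, take b = 188/gcd = 47 ≠ 0 (mod 188); then 108·47 = 5076 = 27·188, i.e. 108·47 ≡ 0 (mod 188). So 108 is a zero-divisor.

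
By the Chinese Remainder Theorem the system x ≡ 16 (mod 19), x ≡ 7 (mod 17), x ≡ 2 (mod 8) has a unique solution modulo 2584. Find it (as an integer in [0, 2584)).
The moduli 19, 17, 8 are pairwise coprime, so by the CRT there is a unique solution mod 19·17·8 = 2584.
Solve by successive substitution. Start with x ≡ 16 (mod 19).
  Combine with x ≡ 7 (mod 17): write x = 16 + 19·t and require 16 + 19·t ≡ 7 (mod 17), i.e. 19·t ≡ 7 − 16 ≡ 8 (mod 17). Since 19^(−1) ≡ 9 (mod 17) (19 ≡ 2 (mod 17)), t ≡ 9·8 ≡ 4 (mod 17). So x ≡ 16 + 19·4 = 92 (mod 323).
  Combine with x ≡ 2 (mod 8): write x = 92 + 323·t and require 92 + 323·t ≡ 2 (mod 8), i.e. 323·t ≡ 2 − 92 ≡ 6 (mod 8). Since 323^(−1) ≡ 3 (mod 8) (323 ≡ 3 (mod 8)), t ≡ 3·6 ≡ 2 (mod 8). So x ≡ 92 + 323·2 = 738 (mod 2584).
Unique solution in [0, 2584): x = 738.

Final answer: x ≡ 738 (mod 2584); the representative in [0, 2584) is 738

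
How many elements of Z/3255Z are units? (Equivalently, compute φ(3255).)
An element a ∈ Z/3255Z is a unit iff gcd(a, 3255) = 1, so the number of units is φ(3255). φ is multiplicative, with φ(p^e) = p^e − p^(e−1). Factorise 3255 = 3 · 5 · 7 · 31. Then
  φ(3255) = (3 − 1) · (5 − 1) · (7 − 1) · (31 − 1) = 2 · 4 · 6 · 30 = 1440.

Final answer: Z/3255Z has φ(3255) = 1440 units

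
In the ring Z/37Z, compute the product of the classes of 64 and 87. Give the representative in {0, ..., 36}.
Reduce the factors first: 64 ≡ 27, 87 ≡ 13 (mod 37), so 64 · 87 ≡ 27 · 13 (mod 37). 27 · 13 = 351. Dividing by 37: 351 = 9·37 + 18. So (64 · 87) mod 37 = 18.

Final answer: 18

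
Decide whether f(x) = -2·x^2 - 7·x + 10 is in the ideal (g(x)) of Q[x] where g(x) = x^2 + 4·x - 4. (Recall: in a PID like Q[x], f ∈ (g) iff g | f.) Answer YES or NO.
NO

In Q[x] the ideal (g) consists of all multiples of g, so f ∈ (g) iff g | f, i.e. iff the remainder of f on division by g is 0. Divide f by g (g is monic, so eliminate the leading term of the running remainder at each step):
  leading term -2·x^2: subtract (-2)·g(x) = -2·x^2 - 8·x + 8, leaving x + 2
The remainder r(x) = x + 2 ≠ 0 (and deg r < deg g), so g ∤ f, i.e. f ∉ (g).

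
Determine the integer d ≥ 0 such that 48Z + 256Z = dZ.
In the PID Z, (a, b) is generated by gcd(a, b). Compute gcd(256, 48) with the extended Euclidean algorithm, tracking rows (r, s, t) with s·256 + t·48 = r:
  row A: (256, 1, 0)   [1·256 + 0·48 = 256]
  row B: (48, 0, 1)   [0·256 + 1·48 = 48]
  256 = 5·48 + 16   → row C = row A − 5·row B = (16, 1, −5)   [check: 1·256 − 5·48 = 16]
  48 = 3·16 + 0   → remainder 0, stop. gcd = 16 (last nonzero row C).
So gcd(48, 256) = 16, with Bézout identity 1·256 − 5·48 = 16. Containment (⊇): the Bézout identity exhibits 16 as an element of (48, 256), giving (16) ⊆ (48, 256). Containment (⊆): since 16 | 48 and 16 | 256 (48 = 16·3, 256 = 16·16), every Z-linear combination of 48 and 256 is divisible by 16, so (48, 256) ⊆ (16). Therefore (48, 256) = (16), d = 16.

Final answer: (48, 256) = (16); d = 16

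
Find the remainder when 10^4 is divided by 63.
Use repeated squaring. Binary(4) = 100. Walk through the bits of the exponent 4 left-to-right: at each bit after the leading one, square the running value, then multiply by 10 if the bit is 1 (always reducing mod 63):
  bit 1 = 1 (leading): start with 10.
  bit 2 = 0: square 10^2 = 100 ≡ 37 (mod 63).
  bit 3 = 0: square 37^2 = 1369 ≡ 46 (mod 63).
Final value: 10^4 ≡ 46 (mod 63).

Final answer: 46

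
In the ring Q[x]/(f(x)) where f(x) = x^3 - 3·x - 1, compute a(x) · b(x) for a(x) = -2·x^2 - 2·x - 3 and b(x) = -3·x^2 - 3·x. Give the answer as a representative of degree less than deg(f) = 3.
First multiply in Q[x] without reducing: a · b = 6·x^4 + 12·x^3 + 15·x^2 + 9·x. Now divide by f(x) = x^3 - 3·x - 1, eliminating the leading term at each step:
  leading term 6·x^4: subtract (6·x)·f(x) = 6·x^4 - 18·x^2 - 6·x, leaving 12·x^3 + 33·x^2 + 15·x
  leading term 12·x^3: subtract (12)·f(x) = 12·x^3 - 36·x - 12, leaving 33·x^2 + 51·x + 12
The degree is now < 3, so this is the remainder. Hence a · b ≡ 33·x^2 + 51·x + 12 in Q[x]/(f).

Final answer: a · b ≡ 33·x^2 + 51·x + 12 (mod f(x))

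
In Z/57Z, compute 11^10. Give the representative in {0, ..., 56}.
49

Use repeated squaring. Binary(10) = 1010. Walk through the bits of the exponent 10 left-to-right: at each bit after the leading one, square the running value, then multiply by 11 if the bit is 1 (always reducing mod 57):
  bit 1 = 1 (leading): start with 11.
  bit 2 = 0: square 11^2 = 121 ≡ 7 (mod 57).
  bit 3 = 1: square 7^2 = 49; bit is 1, so multiply 49·11 = 539 ≡ 26 (mod 57).
  bit 4 = 0: square 26^2 = 676 ≡ 49 (mod 57).
Final value: 11^10 ≡ 49 (mod 57).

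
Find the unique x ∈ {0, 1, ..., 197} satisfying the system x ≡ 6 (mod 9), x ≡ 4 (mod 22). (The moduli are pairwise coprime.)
The moduli 9, 22 are pairwise coprime, so by the CRT there is a unique solution mod 9·22 = 198.
Solve by successive substitution. Start with x ≡ 6 (mod 9).
  Combine with x ≡ 4 (mod 22): write x = 6 + 9·t and require 6 + 9·t ≡ 4 (mod 22), i.e. 9·t ≡ 4 − 6 ≡ 20 (mod 22). Since 9^(−1) ≡ 5 (mod 22), t ≡ 5·20 ≡ 12 (mod 22). So x ≡ 6 + 9·12 = 114 (mod 198).
Unique solution in [0, 198): x = 114.

Final answer: x ≡ 114 (mod 198); the representative in [0, 198) is 114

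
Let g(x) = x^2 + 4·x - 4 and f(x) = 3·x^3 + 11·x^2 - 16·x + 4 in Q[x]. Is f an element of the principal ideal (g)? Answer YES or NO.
YES

In Q[x] the ideal (g) consists of all multiples of g, so f ∈ (g) iff g | f, i.e. iff the remainder of f on division by g is 0. Divide f by g (g is monic, so eliminate the leading term of the running remainder at each step):
  leading term 3·x^3: subtract (3·x)·g(x) = 3·x^3 + 12·x^2 - 12·x, leaving -x^2 - 4·x + 4
  leading term -x^2: subtract (-1)·g(x) = -x^2 - 4·x + 4, leaving 0
The remainder is 0, so f(x) = g(x) · h(x) with h(x) = 3·x - 1. Hence g | f, i.e. f ∈ (g).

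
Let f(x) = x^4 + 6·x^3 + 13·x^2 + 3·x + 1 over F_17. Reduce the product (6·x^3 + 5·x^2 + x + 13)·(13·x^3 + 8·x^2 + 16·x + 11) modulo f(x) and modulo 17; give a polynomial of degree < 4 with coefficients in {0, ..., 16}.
Multiply as integer polynomials: a · b = 78·x^6 + 113·x^5 + 149·x^4 + 323·x^3 + 175·x^2 + 219·x + 143. Reducing coefficients mod 17: a · b ≡ 10·x^6 + 11·x^5 + 13·x^4 + 5·x^2 + 15·x + 7. Now divide by f(x) = x^4 + 6·x^3 + 13·x^2 + 3·x + 1 in F_17[x], eliminating the leading term at each step:
  leading term 10·x^6: subtract (10·x^2)·f(x) = 10·x^6 + 9·x^5 + 11·x^4 + 13·x^3 + 10·x^2, leaving 2·x^5 + 2·x^4 + 4·x^3 + 12·x^2 + 15·x + 7 (coefficients mod 17)
  leading term 2·x^5: subtract (2·x)·f(x) = 2·x^5 + 12·x^4 + 9·x^3 + 6·x^2 + 2·x, leaving 7·x^4 + 12·x^3 + 6·x^2 + 13·x + 7 (coefficients mod 17)
  leading term 7·x^4: subtract (7)·f(x) = 7·x^4 + 8·x^3 + 6·x^2 + 4·x + 7, leaving 4·x^3 + 9·x (coefficients mod 17)
The degree is now < 4, so this is the remainder. Hence a · b ≡ 4·x^3 + 9·x in F_17[x]/(f).

Final answer: a · b ≡ 4·x^3 + 9·x (mod f(x))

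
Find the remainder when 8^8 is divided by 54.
Use repeated squaring. Binary(8) = 1000. Walk through the bits of the exponent 8 left-to-right: at each bit after the leading one, square the running value, then multiply by 8 if the bit is 1 (always reducing mod 54):
  bit 1 = 1 (leading): start with 8.
  bit 2 = 0: square 8^2 = 64 ≡ 10 (mod 54).
  bit 3 = 0: square 10^2 = 100 ≡ 46 (mod 54).
  bit 4 = 0: square 46^2 = 2116 ≡ 10 (mod 54).
Final value: 8^8 ≡ 10 (mod 54).

Final answer: 10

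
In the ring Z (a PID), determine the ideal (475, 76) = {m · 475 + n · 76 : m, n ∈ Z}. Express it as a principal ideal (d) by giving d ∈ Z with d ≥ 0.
In the PID Z, (a, b) is generated by gcd(a, b). Compute gcd(475, 76) with the extended Euclidean algorithm, tracking rows (r, s, t) with s·475 + t·76 = r:
  row A: (475, 1, 0)   [1·475 + 0·76 = 475]
  row B: (76, 0, 1)   [0·475 + 1·76 = 76]
  475 = 6·76 + 19   → row C = row A − 6·row B = (19, 1, −6)   [check: 1·475 − 6·76 = 19]
  76 = 4·19 + 0   → remainder 0, stop. gcd = 19 (last nonzero row C).
So gcd(475, 76) = 19, with Bézout identity 1·475 − 6·76 = 19. Containment (⊇): the Bézout identity exhibits 19 as an element of (475, 76), giving (19) ⊆ (475, 76). Containment (⊆): since 19 | 475 and 19 | 76 (475 = 19·25, 76 = 19·4), every Z-linear combination of 475 and 76 is divisible by 19, so (475, 76) ⊆ (19). Therefore (475, 76) = (19), d = 19.

Final answer: (475, 76) = (19); d = 19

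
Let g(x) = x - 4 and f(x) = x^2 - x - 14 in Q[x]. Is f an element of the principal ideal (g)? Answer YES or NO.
In Q[x] the ideal (g) consists of all multiples of g, so f ∈ (g) iff g | f, i.e. iff the remainder of f on division by g is 0. Divide f by g (g is monic, so eliminate the leading term of the running remainder at each step):
  leading term x^2: subtract (x)·g(x) = x^2 - 4·x, leaving 3·x - 14
  leading term 3·x: subtract (3)·g(x) = 3·x - 12, leaving -2
The remainder r(x) = -2 ≠ 0 (and deg r < deg g), so g ∤ f, i.e. f ∉ (g).

Final answer: NO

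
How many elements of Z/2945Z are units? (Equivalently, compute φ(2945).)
Z/2945Z has φ(2945) = 2160 units

An element a ∈ Z/2945Z is a unit iff gcd(a, 2945) = 1, so the number of units is φ(2945). φ is multiplicative, with φ(p^e) = p^e − p^(e−1). Factorise 2945 = 5 · 19 · 31. Then
  φ(2945) = (5 − 1) · (19 − 1) · (31 − 1) = 4 · 18 · 30 = 2160.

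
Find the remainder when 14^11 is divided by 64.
Use repeated squaring. Binary(11) = 1011. Walk through the bits of the exponent 11 left-to-right: at each bit after the leading one, square the running value, then multiply by 14 if the bit is 1 (always reducing mod 64):
  bit 1 = 1 (leading): start with 14.
  bit 2 = 0: square 14^2 = 196 ≡ 4 (mod 64).
  bit 3 = 1: square 4^2 = 16; bit is 1, so multiply 16·14 = 224 ≡ 32 (mod 64).
  bit 4 = 1: square 32^2 = 1024 ≡ 0; bit is 1, so multiply 0·14 = 0 (mod 64).
Final value: 14^11 ≡ 0 (mod 64).

Final answer: 0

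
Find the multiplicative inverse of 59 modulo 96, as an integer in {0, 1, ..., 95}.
59^(−1) ≡ 83 (mod 96)

Apply the extended Euclidean algorithm to (96, 59), tracking rows (r, s, t) with s·96 + t·59 = r. Each division r_prev = q·r_cur + r_new produces the new row as (previous row) − q·(current row):
  row A: (96, 1, 0)   [1·96 + 0·59 = 96]
  row B: (59, 0, 1)   [0·96 + 1·59 = 59]
  96 = 1·59 + 37   → row C = row A − 1·row B = (37, 1, −1)   [check: 1·96 − 1·59 = 37]
  59 = 1·37 + 22   → row D = row B − 1·row C = (22, −1, 2)   [check: −1·96 + 2·59 = 22]
  37 = 1·22 + 15   → row E = row C − 1·row D = (15, 2, −3)   [check: 2·96 − 3·59 = 15]
  22 = 1·15 + 7   → row F = row D − 1·row E = (7, −3, 5)   [check: −3·96 + 5·59 = 7]
  15 = 2·7 + 1   → row G = row E − 2·row F = (1, 8, −13)   [check: 8·96 − 13·59 = 1]
  7 = 7·1 + 0   → remainder 0, stop. gcd = 1 (last nonzero row G).
The gcd is 1, so 59 is invertible mod 96. The last nonzero row gives 8·96 − 13·59 = 1, so t = −13. So 59^(−1) ≡ −13 ≡ 83 (mod 96). Verify: 59 · 83 = 4897 ≡ 1 (mod 96). ✓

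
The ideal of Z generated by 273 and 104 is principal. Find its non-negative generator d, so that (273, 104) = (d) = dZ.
In the PID Z, (a, b) is generated by gcd(a, b). Compute gcd(273, 104) with the extended Euclidean algorithm, tracking rows (r, s, t) with s·273 + t·104 = r:
  row A: (273, 1, 0)   [1·273 + 0·104 = 273]
  row B: (104, 0, 1)   [0·273 + 1·104 = 104]
  273 = 2·104 + 65   → row C = row A − 2·row B = (65, 1, −2)   [check: 1·273 − 2·104 = 65]
  104 = 1·65 + 39   → row D = row B − 1·row C = (39, −1, 3)   [check: −1·273 + 3·104 = 39]
  65 = 1·39 + 26   → row E = row C − 1·row D = (26, 2, −5)   [check: 2·273 − 5·104 = 26]
  39 = 1·26 + 13   → row F = row D − 1·row E = (13, −3, 8)   [check: −3·273 + 8·104 = 13]
  26 = 2·13 + 0   → remainder 0, stop. gcd = 13 (last nonzero row F).
So gcd(273, 104) = 13, with Bézout identity −3·273 + 8·104 = 13. Containment (⊇): the Bézout identity exhibits 13 as an element of (273, 104), giving (13) ⊆ (273, 104). Containment (⊆): since 13 | 273 and 13 | 104 (273 = 13·21, 104 = 13·8), every Z-linear combination of 273 and 104 is divisible by 13, so (273, 104) ⊆ (13). Therefore (273, 104) = (13), d = 13.

Final answer: (273, 104) = (13); d = 13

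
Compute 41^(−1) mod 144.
Apply the extended Euclidean algorithm to (144, 41), tracking rows (r, s, t) with s·144 + t·41 = r. Each division r_prev = q·r_cur + r_new produces the new row as (previous row) − q·(current row):
  row A: (144, 1, 0)   [1·144 + 0·41 = 144]
  row B: (41, 0, 1)   [0·144 + 1·41 = 41]
  144 = 3·41 + 21   → row C = row A − 3·row B = (21, 1, −3)   [check: 1·144 − 3·41 = 21]
  41 = 1·21 + 20   → row D = row B − 1·row C = (20, −1, 4)   [check: −1·144 + 4·41 = 20]
  21 = 1·20 + 1   → row E = row C − 1·row D = (1, 2, −7)   [check: 2·144 − 7·41 = 1]
  20 = 20·1 + 0   → remainder 0, stop. gcd = 1 (last nonzero row E).
The gcd is 1, so 41 is invertible mod 144. The last nonzero row gives 2·144 − 7·41 = 1, so t = −7. So 41^(−1) ≡ −7 ≡ 137 (mod 144). Verify: 41 · 137 = 5617 ≡ 1 (mod 144). ✓

Final answer: 41^(−1) ≡ 137 (mod 144)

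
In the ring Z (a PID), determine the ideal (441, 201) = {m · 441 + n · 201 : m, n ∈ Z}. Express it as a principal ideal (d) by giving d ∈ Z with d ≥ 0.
(441, 201) = (3); d = 3

In the PID Z, (a, b) is generated by gcd(a, b). Compute gcd(441, 201) with the extended Euclidean algorithm, tracking rows (r, s, t) with s·441 + t·201 = r:
  row A: (441, 1, 0)   [1·441 + 0·201 = 441]
  row B: (201, 0, 1)   [0·441 + 1·201 = 201]
  441 = 2·201 + 39   → row C = row A − 2·row B = (39, 1, −2)   [check: 1·441 − 2·201 = 39]
  201 = 5·39 + 6   → row D = row B − 5·row C = (6, −5, 11)   [check: −5·441 + 11·201 = 6]
  39 = 6·6 + 3   → row E = row C − 6·row D = (3, 31, −68)   [check: 31·441 − 68·201 = 3]
  6 = 2·3 + 0   → remainder 0, stop. gcd = 3 (last nonzero row E).
So gcd(441, 201) = 3, with Bézout identity 31·441 − 68·201 = 3. Containment (⊇): the Bézout identity exhibits 3 as an element of (441, 201), giving (3) ⊆ (441, 201). Containment (⊆): since 3 | 441 and 3 | 201 (441 = 3·147, 201 = 3·67), every Z-linear combination of 441 and 201 is divisible by 3, so (441, 201) ⊆ (3). Therefore (441, 201) = (3), d = 3.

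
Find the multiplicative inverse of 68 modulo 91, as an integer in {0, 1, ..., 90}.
68^(−1) ≡ 87 (mod 91)

Apply the extended Euclidean algorithm to (91, 68), tracking rows (r, s, t) with s·91 + t·68 = r. Each division r_prev = q·r_cur + r_new produces the new row as (previous row) − q·(current row):
  row A: (91, 1, 0)   [1·91 + 0·68 = 91]
  row B: (68, 0, 1)   [0·91 + 1·68 = 68]
  91 = 1·68 + 23   → row C = row A − 1·row B = (23, 1, −1)   [check: 1·91 − 1·68 = 23]
  68 = 2·23 + 22   → row D = row B − 2·row C = (22, −2, 3)   [check: −2·91 + 3·68 = 22]
  23 = 1·22 + 1   → row E = row C − 1·row D = (1, 3, −4)   [check: 3·91 − 4·68 = 1]
  22 = 22·1 + 0   → remainder 0, stop. gcd = 1 (last nonzero row E).
The gcd is 1, so 68 is invertible mod 91. The last nonzero row gives 3·91 − 4·68 = 1, so t = −4. So 68^(−1) ≡ −4 ≡ 87 (mod 91). Verify: 68 · 87 = 5916 ≡ 1 (mod 91). ✓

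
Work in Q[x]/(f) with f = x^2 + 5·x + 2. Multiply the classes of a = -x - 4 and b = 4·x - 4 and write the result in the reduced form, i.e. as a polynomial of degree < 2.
a · b ≡ 8·x + 24 (mod f(x))

First multiply in Q[x] without reducing: a · b = -4·x^2 - 12·x + 16. Now divide by f(x) = x^2 + 5·x + 2, eliminating the leading term at each step:
  leading term -4·x^2: subtract (-4)·f(x) = -4·x^2 - 20·x - 8, leaving 8·x + 24
The degree is now < 2, so this is the remainder. Hence a · b ≡ 8·x + 24 in Q[x]/(f).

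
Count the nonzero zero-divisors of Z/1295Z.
Z/1295Z has 430 nonzero zero-divisors

In Z/1295Z each nonzero element is either a unit (gcd with 1295 is 1) or a zero-divisor (gcd > 1). The number of units is φ(1295): factorise 1295 = 5 · 7 · 37, so φ(1295) = (5 − 1) · (7 − 1) · (37 − 1) = 4 · 6 · 36 = 864. The nonzero elements number 1295 − 1 = 1294. Hence the nonzero zero-divisors number 1294 − 864 = 430.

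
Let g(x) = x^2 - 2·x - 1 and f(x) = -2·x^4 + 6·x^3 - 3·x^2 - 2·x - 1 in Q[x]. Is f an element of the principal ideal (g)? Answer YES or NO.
In Q[x] the ideal (g) consists of all multiples of g, so f ∈ (g) iff g | f, i.e. iff the remainder of f on division by g is 0. Divide f by g (g is monic, so eliminate the leading term of the running remainder at each step):
  leading term -2·x^4: subtract (-2·x^2)·g(x) = -2·x^4 + 4·x^3 + 2·x^2, leaving 2·x^3 - 5·x^2 - 2·x - 1
  leading term 2·x^3: subtract (2·x)·g(x) = 2·x^3 - 4·x^2 - 2·x, leaving -x^2 - 1
  leading term -x^2: subtract (-1)·g(x) = -x^2 + 2·x + 1, leaving -2·x - 2
The remainder r(x) = -2·x - 2 ≠ 0 (and deg r < deg g), so g ∤ f, i.e. f ∉ (g).

Final answer: NO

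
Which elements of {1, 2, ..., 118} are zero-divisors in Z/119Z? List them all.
nonzero zero-divisors of Z/119Z = {7, 14, 17, 21, 28, 34, 35, 42, 49, 51, 56, 63, 68, 70, 77, 84, 85, 91, 98, 102, 105, 112}

An element a ∈ Z/119Z (with a ≠ 0) is a zero-divisor iff gcd(a, 119) > 1 (because a is a unit precisely when gcd(a, n) = 1, and in Z/nZ every nonzero, non-unit element is a zero-divisor). Scan a = 1, ..., 118 and keep those with gcd(a, 119) > 1:
  gcd(7, 119) = 7, gcd(14, 119) = 7, gcd(17, 119) = 17, gcd(21, 119) = 7, gcd(28, 119) = 7, gcd(34, 119) = 17, gcd(35, 119) = 7, gcd(42, 119) = 7, gcd(49, 119) = 7, gcd(51, 119) = 17, gcd(56, 119) = 7, gcd(63, 119) = 7, gcd(68, 119) = 17, gcd(70, 119) = 7, gcd(77, 119) = 7, gcd(84, 119) = 7, gcd(85, 119) = 17, gcd(91, 119) = 7, gcd(98, 119) = 7, gcd(102, 119) = 17, gcd(105, 119) = 7, gcd(112, 119) = 7.
All other a ∈ {1, ..., 118} have gcd(a, 119) = 1 and are units. So the nonzero zero-divisors are exactly the 22 values of a appearing in this scan.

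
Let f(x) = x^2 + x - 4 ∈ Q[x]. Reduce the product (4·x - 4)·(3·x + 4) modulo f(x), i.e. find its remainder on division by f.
First multiply in Q[x] without reducing: a · b = 12·x^2 + 4·x - 16. Now divide by f(x) = x^2 + x - 4, eliminating the leading term at each step:
  leading term 12·x^2: subtract (12)·f(x) = 12·x^2 + 12·x - 48, leaving 32 - 8·x
The degree is now < 2, so this is the remainder. Hence a · b ≡ 32 - 8·x in Q[x]/(f).

Final answer: a · b ≡ 32 - 8·x (mod f(x))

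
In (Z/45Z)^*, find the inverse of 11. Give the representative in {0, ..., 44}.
11^(−1) ≡ 41 (mod 45)

Apply the extended Euclidean algorithm to (45, 11), tracking rows (r, s, t) with s·45 + t·11 = r. Each division r_prev = q·r_cur + r_new produces the new row as (previous row) − q·(current row):
  row A: (45, 1, 0)   [1·45 + 0·11 = 45]
  row B: (11, 0, 1)   [0·45 + 1·11 = 11]
  45 = 4·11 + 1   → row C = row A − 4·row B = (1, 1, −4)   [check: 1·45 − 4·11 = 1]
  11 = 11·1 + 0   → remainder 0, stop. gcd = 1 (last nonzero row C).
The gcd is 1, so 11 is invertible mod 45. The last nonzero row gives 1·45 − 4·11 = 1, so t = −4. So 11^(−1) ≡ −4 ≡ 41 (mod 45). Verify: 11 · 41 = 451 ≡ 1 (mod 45). ✓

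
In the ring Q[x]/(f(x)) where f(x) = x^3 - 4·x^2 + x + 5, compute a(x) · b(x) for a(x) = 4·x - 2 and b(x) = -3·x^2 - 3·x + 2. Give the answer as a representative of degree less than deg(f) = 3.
a · b ≡ -54·x^2 + 26·x + 56 (mod f(x))

First multiply in Q[x] without reducing: a · b = -12·x^3 - 6·x^2 + 14·x - 4. Now divide by f(x) = x^3 - 4·x^2 + x + 5, eliminating the leading term at each step:
  leading term -12·x^3: subtract (-12)·f(x) = -12·x^3 + 48·x^2 - 12·x - 60, leaving -54·x^2 + 26·x + 56
The degree is now < 3, so this is the remainder. Hence a · b ≡ -54·x^2 + 26·x + 56 in Q[x]/(f).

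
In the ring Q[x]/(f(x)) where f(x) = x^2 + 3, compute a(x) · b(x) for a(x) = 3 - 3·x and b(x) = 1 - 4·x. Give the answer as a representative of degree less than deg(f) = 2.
a · b ≡ -15·x - 33 (mod f(x))

First multiply in Q[x] without reducing: a · b = 12·x^2 - 15·x + 3. Now divide by f(x) = x^2 + 3, eliminating the leading term at each step:
  leading term 12·x^2: subtract (12)·f(x) = 12·x^2 + 36, leaving -15·x - 33
The degree is now < 2, so this is the remainder. Hence a · b ≡ -15·x - 33 in Q[x]/(f).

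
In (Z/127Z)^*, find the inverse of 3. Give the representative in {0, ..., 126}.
3^(−1) ≡ 85 (mod 127)

Apply the extended Euclidean algorithm to (127, 3), tracking rows (r, s, t) with s·127 + t·3 = r. Each division r_prev = q·r_cur + r_new produces the new row as (previous row) − q·(current row):
  row A: (127, 1, 0)   [1·127 + 0·3 = 127]
  row B: (3, 0, 1)   [0·127 + 1·3 = 3]
  127 = 42·3 + 1   → row C = row A − 42·row B = (1, 1, −42)   [check: 1·127 − 42·3 = 1]
  3 = 3·1 + 0   → remainder 0, stop. gcd = 1 (last nonzero row C).
The gcd is 1, so 3 is invertible mod 127. The last nonzero row gives 1·127 − 42·3 = 1, so t = −42. So 3^(−1) ≡ −42 ≡ 85 (mod 127). Verify: 3 · 85 = 255 ≡ 1 (mod 127). ✓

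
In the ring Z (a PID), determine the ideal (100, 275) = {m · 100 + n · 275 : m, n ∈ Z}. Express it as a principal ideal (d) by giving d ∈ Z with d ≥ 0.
In the PID Z, (a, b) is generated by gcd(a, b). Compute gcd(275, 100) with the extended Euclidean algorithm, tracking rows (r, s, t) with s·275 + t·100 = r:
  row A: (275, 1, 0)   [1·275 + 0·100 = 275]
  row B: (100, 0, 1)   [0·275 + 1·100 = 100]
  275 = 2·100 + 75   → row C = row A − 2·row B = (75, 1, −2)   [check: 1·275 − 2·100 = 75]
  100 = 1·75 + 25   → row D = row B − 1·row C = (25, −1, 3)   [check: −1·275 + 3·100 = 25]
  75 = 3·25 + 0   → remainder 0, stop. gcd = 25 (last nonzero row D).
So gcd(100, 275) = 25, with Bézout identity −1·275 + 3·100 = 25. Containment (⊇): the Bézout identity exhibits 25 as an element of (100, 275), giving (25) ⊆ (100, 275). Containment (⊆): since 25 | 100 and 25 | 275 (100 = 25·4, 275 = 25·11), every Z-linear combination of 100 and 275 is divisible by 25, so (100, 275) ⊆ (25). Therefore (100, 275) = (25), d = 25.

Final answer: (100, 275) = (25); d = 25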